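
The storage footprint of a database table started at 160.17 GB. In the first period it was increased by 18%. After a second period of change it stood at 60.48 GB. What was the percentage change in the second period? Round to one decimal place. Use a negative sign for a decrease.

After the first period: 160.17 × 1.18 = 189.0006.
Second-period multiplier: 60.48 ÷ 189.0006 ≈ 0.32.
That is a change of -68.0%.

-68.0%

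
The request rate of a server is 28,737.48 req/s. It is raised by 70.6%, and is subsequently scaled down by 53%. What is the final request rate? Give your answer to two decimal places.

23,042.29 req/s

Each change multiplies by a factor: 1.706 × 0.47 = 0.80182.
28,737.48 × 0.80182 = 23042.2862136 ≈ 23,042.29.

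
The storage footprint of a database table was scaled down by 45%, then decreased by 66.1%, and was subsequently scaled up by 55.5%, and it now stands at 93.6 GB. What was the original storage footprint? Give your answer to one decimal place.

Undoing the 55.5% increase: 93.6 ÷ 1.555 ≈ 60.192926.
Undoing the 66.1% decrease: 60.192926 ÷ 0.339 ≈ 177.560254.
Undoing the 45% decrease: 177.560254 ÷ 0.55 ≈ 322.8 GB.

322.8 GB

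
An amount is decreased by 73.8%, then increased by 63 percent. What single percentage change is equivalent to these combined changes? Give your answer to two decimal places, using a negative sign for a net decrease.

-57.29%

The combined multiplier is 0.262 × 1.63 = 0.42706.
That corresponds to a decrease of 57.29%.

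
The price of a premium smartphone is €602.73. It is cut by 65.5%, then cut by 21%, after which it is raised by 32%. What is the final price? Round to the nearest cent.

€216.84

Each change multiplies by a factor: 0.345 × 0.79 × 1.32 = 0.359766.
€602.73 × 0.359766 = €216.84176118 ≈ €216.84.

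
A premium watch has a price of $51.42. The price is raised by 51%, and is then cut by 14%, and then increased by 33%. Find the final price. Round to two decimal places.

Each change multiplies by a factor: 1.51 × 0.86 × 1.33 = 1.727138.
$51.42 × 1.727138 = $88.80943596 ≈ $88.81.

$88.81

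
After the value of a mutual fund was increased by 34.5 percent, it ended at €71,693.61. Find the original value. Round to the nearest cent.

The overall multiplier applied was 1.345.
So the original value was €71,693.61 ÷ 1.345 ≈ €53,303.80.

€53,303.80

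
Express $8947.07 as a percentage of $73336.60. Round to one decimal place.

12.2%

$8947.07 ÷ $73336.60 ≈ 12.2%.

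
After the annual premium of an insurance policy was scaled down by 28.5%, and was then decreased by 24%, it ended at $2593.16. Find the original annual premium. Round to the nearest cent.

Undoing the 24% decrease: $2593.16 ÷ 0.76 ≈ $3412.052632.
Undoing the 28.5% decrease: $3412.052632 ÷ 0.715 ≈ $4772.10.

$4772.10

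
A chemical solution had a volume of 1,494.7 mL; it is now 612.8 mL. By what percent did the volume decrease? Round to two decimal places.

Change: 612.8 − 1,494.7 = -881.9.
Relative to the original: -881.9 ÷ 1,494.7 ≈ -59.00%.
So the volume decreased by 59.00%.

59.00%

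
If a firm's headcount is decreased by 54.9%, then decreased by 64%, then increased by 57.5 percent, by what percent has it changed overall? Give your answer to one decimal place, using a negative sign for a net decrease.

A 54.9% decrease multiplies by 0.451.
Then a 64% decrease: 0.451 × 0.36 = 0.16236.
Then a 57.5% increase: 0.16236 × 1.575 = 0.255717.
Overall factor 0.255717, i.e. -74.4%.

-74.4%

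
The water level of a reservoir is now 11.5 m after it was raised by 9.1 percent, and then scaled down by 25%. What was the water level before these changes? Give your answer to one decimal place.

Undoing the 25% decrease: 11.5 ÷ 0.75 ≈ 15.333333.
Undoing the 9.1% increase: 15.333333 ÷ 1.091 ≈ 14.1 m.

14.1 m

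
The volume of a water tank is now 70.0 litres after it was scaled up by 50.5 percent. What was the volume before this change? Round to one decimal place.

46.5 litres

The overall multiplier applied was 1.505.
So the original volume was 70.0 ÷ 1.505 ≈ 46.5 litres.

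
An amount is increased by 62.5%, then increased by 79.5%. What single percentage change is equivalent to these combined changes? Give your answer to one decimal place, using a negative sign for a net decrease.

The combined multiplier is 1.625 × 1.795 = 2.916875.
That corresponds to an increase of 191.7%.

191.7%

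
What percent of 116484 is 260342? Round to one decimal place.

223.5%

260342 ÷ 116484 ≈ 223.5%.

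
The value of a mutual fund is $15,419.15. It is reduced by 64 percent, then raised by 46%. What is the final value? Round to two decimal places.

After the 64% decrease: $15,419.15 × 0.36 = $5550.894.
46% increase: $5550.894 × 1.46 = $8104.30524 ≈ $8,104.31.

$8,104.31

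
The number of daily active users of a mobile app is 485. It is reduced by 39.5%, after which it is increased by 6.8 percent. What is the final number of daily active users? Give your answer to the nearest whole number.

313

Each change multiplies by a factor: 0.605 × 1.068 = 0.64614.
485 × 0.64614 = 313.3779 ≈ 313.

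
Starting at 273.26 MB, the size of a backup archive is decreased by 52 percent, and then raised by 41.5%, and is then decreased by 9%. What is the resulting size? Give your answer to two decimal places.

168.89 MB

Each change multiplies by a factor: 0.48 × 1.415 × 0.91 = 0.618072.
273.26 × 0.618072 = 168.89435472 ≈ 168.89.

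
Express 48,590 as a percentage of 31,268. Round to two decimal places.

48,590 ÷ 31,268 ≈ 155.40%.

155.40%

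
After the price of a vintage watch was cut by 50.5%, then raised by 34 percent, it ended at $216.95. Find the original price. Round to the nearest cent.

$327.08

The overall multiplier applied was 0.495 × 1.34 = 0.6633.
So the original price was $216.95 ÷ 0.6633 ≈ $327.08.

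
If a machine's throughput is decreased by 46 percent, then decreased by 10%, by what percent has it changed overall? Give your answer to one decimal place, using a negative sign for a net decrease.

A 46% decrease multiplies by 0.54.
Then a 10% decrease: 0.54 × 0.9 = 0.486.
Overall factor 0.486, i.e. -51.4%.

-51.4%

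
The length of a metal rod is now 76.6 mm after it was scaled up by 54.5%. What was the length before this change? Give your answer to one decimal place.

49.6 mm

The overall multiplier applied was 1.545.
So the original length was 76.6 ÷ 1.545 ≈ 49.6 mm.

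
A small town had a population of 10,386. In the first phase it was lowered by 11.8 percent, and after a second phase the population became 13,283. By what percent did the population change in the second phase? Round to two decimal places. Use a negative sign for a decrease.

After the first phase: 10,386 × 0.882 = 9160.452.
Second-phase multiplier: 13,283 ÷ 9160.452 ≈ 1.450038.
That is a change of 45.00%.

45.00%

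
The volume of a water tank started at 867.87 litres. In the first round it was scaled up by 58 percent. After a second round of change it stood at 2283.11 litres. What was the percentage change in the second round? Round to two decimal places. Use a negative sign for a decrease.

66.50%

After the first round: 867.87 × 1.58 = 1371.2346.
Second-round multiplier: 2283.11 ÷ 1371.2346 ≈ 1.665003.
That is a change of 66.50%.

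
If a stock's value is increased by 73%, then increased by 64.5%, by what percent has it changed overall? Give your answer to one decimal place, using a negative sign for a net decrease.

A 73% increase multiplies by 1.73.
Then a 64.5% increase: 1.73 × 1.645 = 2.84585.
Overall factor 2.84585, i.e. 184.6%.

184.6%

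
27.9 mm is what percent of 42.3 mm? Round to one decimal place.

27.9 mm ÷ 42.3 mm ≈ 66.0%.

66.0%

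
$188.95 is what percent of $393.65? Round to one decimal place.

$188.95 ÷ $393.65 ≈ 48.0%.

48.0%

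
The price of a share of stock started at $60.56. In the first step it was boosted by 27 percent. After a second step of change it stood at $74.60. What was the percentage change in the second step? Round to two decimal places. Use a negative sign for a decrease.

After the first step: $60.56 × 1.27 = $76.9112.
Second-step multiplier: $74.60 ÷ $76.9112 ≈ 0.96995.
That is a change of -3.01%.

-3.01%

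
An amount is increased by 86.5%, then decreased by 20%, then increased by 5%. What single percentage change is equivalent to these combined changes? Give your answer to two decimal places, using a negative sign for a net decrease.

56.66%

The combined multiplier is 1.865 × 0.8 × 1.05 = 1.5666.
That corresponds to an increase of 56.66%.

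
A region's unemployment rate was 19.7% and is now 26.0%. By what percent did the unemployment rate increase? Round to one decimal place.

The change is 26.0 − 19.7 = 6.3 percentage points.
Relative to the original 19.7%, that is 6.3 ÷ 19.7 ≈ 32.0%.
So the unemployment rate rose by 32.0%.

32.0%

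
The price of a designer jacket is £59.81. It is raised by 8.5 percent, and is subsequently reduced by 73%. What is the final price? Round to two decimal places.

8.5% increase: £59.81 × 1.085 = £64.89385.
73% decrease: £64.89385 × 0.27 = £17.5213395 ≈ £17.52.

£17.52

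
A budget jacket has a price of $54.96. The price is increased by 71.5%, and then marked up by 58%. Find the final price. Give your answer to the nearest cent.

71.5% increase: $54.96 × 1.715 = $94.2564.
58% increase: $94.2564 × 1.58 = $148.925112 ≈ $148.93.

$148.93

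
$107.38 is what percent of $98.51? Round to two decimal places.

$107.38 ÷ $98.51 ≈ 109.00%.

109.00%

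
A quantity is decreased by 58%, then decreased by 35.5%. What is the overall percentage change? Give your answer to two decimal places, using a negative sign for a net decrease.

-72.91%

The combined multiplier is 0.42 × 0.645 = 0.2709.
That corresponds to a decrease of 72.91%.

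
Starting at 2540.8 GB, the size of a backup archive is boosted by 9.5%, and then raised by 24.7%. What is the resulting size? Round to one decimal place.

Apply the 9.5% increase: 2540.8 × 1.095 = 2782.176.
After the 24.7% increase: 2782.176 × 1.247 = 3469.373472 ≈ 3469.4.

3469.4 GB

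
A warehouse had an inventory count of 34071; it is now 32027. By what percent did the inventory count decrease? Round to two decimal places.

Change: 32027 − 34071 = -2044.
Relative to the original: -2044 ÷ 34071 ≈ -6.00%.
So the inventory count decreased by 6.00%.

6.00%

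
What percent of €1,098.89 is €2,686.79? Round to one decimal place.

€2,686.79 ÷ €1,098.89 ≈ 244.5%.

244.5%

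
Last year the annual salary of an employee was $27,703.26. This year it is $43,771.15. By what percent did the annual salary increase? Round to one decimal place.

58.0%

Change: $43,771.15 − $27,703.26 = $16,067.89.
Relative to the original: $16,067.89 ÷ $27,703.26 ≈ 58.0%.
So the annual salary increased by 58.0%.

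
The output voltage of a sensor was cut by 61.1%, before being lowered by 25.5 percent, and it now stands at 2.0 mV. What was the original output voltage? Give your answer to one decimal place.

Undoing the 25.5% decrease: 2.0 ÷ 0.745 ≈ 2.684564.
Undoing the 61.1% decrease: 2.684564 ÷ 0.389 ≈ 6.9 mV.

6.9 mV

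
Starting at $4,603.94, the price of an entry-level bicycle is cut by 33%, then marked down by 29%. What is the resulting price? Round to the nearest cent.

Each change multiplies by a factor: 0.67 × 0.71 = 0.4757.
$4,603.94 × 0.4757 = $2190.094258 ≈ $2,190.09.

$2,190.09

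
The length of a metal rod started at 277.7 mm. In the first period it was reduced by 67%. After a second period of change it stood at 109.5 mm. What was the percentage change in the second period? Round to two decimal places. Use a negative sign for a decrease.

After the first period: 277.7 × 0.33 = 91.641.
Second-period multiplier: 109.5 ÷ 91.641 ≈ 1.19488.
That is a change of 19.49%.

19.49%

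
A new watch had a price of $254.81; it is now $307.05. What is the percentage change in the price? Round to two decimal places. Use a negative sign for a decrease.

Change: $307.05 − $254.81 = $52.24.
Relative to the original: $52.24 ÷ $254.81 ≈ 20.50%.

20.50%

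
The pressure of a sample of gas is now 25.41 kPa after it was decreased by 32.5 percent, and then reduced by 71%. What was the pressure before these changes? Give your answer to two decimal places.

The overall multiplier applied was 0.675 × 0.29 = 0.19575.
So the original pressure was 25.41 ÷ 0.19575 ≈ 129.81 kPa.

129.81 kPa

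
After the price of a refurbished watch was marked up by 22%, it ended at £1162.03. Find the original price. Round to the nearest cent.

The overall multiplier applied was 1.22.
So the original price was £1162.03 ÷ 1.22 ≈ £952.48.

£952.48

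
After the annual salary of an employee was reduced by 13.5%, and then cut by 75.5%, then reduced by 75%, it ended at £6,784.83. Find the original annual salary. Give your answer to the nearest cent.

£128,060.96

Undoing the 75% decrease: £6,784.83 ÷ 0.25 = £27139.32.
Undoing the 75.5% decrease: £27139.32 ÷ 0.245 ≈ £110772.734694.
Undoing the 13.5% decrease: £110772.734694 ÷ 0.865 ≈ £128,060.96.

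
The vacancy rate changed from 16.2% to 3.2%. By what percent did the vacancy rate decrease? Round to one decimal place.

80.2%

The change is 3.2 − 16.2 = -13.0 percentage points.
Relative to the original 16.2%, that is -13.0 ÷ 16.2 ≈ -80.2%.
So the vacancy rate fell by 80.2%.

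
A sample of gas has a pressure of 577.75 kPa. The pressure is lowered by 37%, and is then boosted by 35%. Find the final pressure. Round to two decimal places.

491.38 kPa

37% decrease: 577.75 × 0.63 = 363.9825.
After the 35% increase: 363.9825 × 1.35 = 491.376375 ≈ 491.38.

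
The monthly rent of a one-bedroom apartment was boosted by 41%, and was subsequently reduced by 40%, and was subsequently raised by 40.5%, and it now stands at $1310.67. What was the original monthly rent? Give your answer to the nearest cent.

$1102.67

Undoing the 40.5% increase: $1310.67 ÷ 1.405 ≈ $932.86121.
Undoing the 40% decrease: $932.86121 ÷ 0.6 ≈ $1554.768683.
Undoing the 41% increase: $1554.768683 ÷ 1.41 ≈ $1102.67.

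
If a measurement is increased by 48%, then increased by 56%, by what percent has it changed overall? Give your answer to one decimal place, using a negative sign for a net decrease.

A 48% increase multiplies by 1.48.
Then a 56% increase: 1.48 × 1.56 = 2.3088.
Overall factor 2.3088, i.e. 130.9%.

130.9%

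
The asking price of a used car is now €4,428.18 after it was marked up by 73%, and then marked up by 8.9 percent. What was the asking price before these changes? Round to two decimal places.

€2,350.45

Undoing the 8.9% increase: €4,428.18 ÷ 1.089 ≈ €4066.280992.
Undoing the 73% increase: €4066.280992 ÷ 1.73 ≈ €2,350.45.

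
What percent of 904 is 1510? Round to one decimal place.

1510 ÷ 904 ≈ 167.0%.

167.0%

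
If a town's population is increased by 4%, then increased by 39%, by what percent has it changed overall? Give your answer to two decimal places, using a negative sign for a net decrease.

A 4% increase multiplies by 1.04.
Then a 39% increase: 1.04 × 1.39 = 1.4456.
Overall factor 1.4456, i.e. 44.56%.

44.56%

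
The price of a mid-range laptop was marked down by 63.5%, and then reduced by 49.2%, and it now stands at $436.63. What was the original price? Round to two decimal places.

The overall multiplier applied was 0.365 × 0.508 = 0.18542.
So the original price was $436.63 ÷ 0.18542 ≈ $2354.82.

$2354.82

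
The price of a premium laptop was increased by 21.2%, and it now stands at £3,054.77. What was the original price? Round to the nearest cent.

£2,520.44

The overall multiplier applied was 1.212.
So the original price was £3,054.77 ÷ 1.212 ≈ £2,520.44.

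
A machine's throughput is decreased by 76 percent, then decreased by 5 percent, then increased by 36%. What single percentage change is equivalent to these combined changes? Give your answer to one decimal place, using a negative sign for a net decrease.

A 76% decrease multiplies by 0.24.
Then a 5% decrease: 0.24 × 0.95 = 0.228.
Then a 36% increase: 0.228 × 1.36 = 0.31008.
Overall factor 0.31008, i.e. -69.0%.

-69.0%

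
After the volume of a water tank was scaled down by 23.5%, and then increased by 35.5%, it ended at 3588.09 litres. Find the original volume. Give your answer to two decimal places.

3461.49 litres

Undoing the 35.5% increase: 3588.09 ÷ 1.355 ≈ 2648.0369.
Undoing the 23.5% decrease: 2648.0369 ÷ 0.765 ≈ 3461.49 litres.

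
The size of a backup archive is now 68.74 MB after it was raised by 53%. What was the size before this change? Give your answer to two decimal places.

44.93 MB

The overall multiplier applied was 1.53.
So the original size was 68.74 ÷ 1.53 ≈ 44.93 MB.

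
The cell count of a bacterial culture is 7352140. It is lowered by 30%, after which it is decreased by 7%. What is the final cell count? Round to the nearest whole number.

4786243

30% decrease: 7352140 × 0.7 = 5146498.
Apply the 7% decrease: 5146498 × 0.93 = 4786243.14 ≈ 4786243.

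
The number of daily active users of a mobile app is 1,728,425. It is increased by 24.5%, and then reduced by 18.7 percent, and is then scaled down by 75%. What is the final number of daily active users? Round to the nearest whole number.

Each change multiplies by a factor: 1.245 × 0.813 × 0.25 = 0.25304625.
1,728,425 × 0.25304625 = 437371.46465625 ≈ 437,371.

437,371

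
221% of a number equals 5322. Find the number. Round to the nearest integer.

5322 ÷ 2.21 ≈ 2408.

2408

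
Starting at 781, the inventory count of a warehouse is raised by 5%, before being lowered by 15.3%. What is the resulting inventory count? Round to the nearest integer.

Each change multiplies by a factor: 1.05 × 0.847 = 0.88935.
781 × 0.88935 = 694.58235 ≈ 695.

695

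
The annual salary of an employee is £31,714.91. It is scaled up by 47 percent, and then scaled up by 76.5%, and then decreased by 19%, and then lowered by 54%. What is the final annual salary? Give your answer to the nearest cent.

£30,659.73

47% increase: £31,714.91 × 1.47 = £46620.9177.
Apply the 76.5% increase: £46620.9177 × 1.765 = £82285.9197405.
Apply the 19% decrease: £82285.9197405 × 0.81 = £66651.594989805.
54% decrease: £66651.594989805 × 0.46 = £30659.7336953103 ≈ £30,659.73.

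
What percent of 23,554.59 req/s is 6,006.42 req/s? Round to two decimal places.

25.50%

6,006.42 req/s ÷ 23,554.59 req/s ≈ 25.50%.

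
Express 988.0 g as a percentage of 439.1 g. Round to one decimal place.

988.0 g ÷ 439.1 g ≈ 225.0%.

225.0%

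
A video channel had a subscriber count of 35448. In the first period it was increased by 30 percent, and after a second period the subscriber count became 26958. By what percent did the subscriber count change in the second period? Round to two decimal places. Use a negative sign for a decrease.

After the first period: 35448 × 1.3 = 46082.4.
Second-period multiplier: 26958 ÷ 46082.4 ≈ 0.584996.
That is a change of -41.50%.

-41.50%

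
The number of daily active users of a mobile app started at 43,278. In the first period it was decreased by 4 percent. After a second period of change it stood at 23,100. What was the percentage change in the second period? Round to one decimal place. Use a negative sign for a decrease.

After the first period: 43,278 × 0.96 = 41546.88.
Second-period multiplier: 23,100 ÷ 41546.88 ≈ 0.556.
That is a change of -44.4%.

-44.4%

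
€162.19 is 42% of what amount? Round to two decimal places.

€162.19 ÷ 0.42 ≈ €386.17.

€386.17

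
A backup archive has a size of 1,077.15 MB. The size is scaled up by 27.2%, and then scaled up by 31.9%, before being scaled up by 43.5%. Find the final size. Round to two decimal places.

27.2% increase: 1,077.15 × 1.272 = 1370.1348.
Apply the 31.9% increase: 1370.1348 × 1.319 = 1807.2078012.
After the 43.5% increase: 1807.2078012 × 1.435 = 2593.343194722 ≈ 2,593.34.

2,593.34 MB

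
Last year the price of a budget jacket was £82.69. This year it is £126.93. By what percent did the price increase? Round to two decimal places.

53.50%

Change: £126.93 − £82.69 = £44.24.
Relative to the original: £44.24 ÷ £82.69 ≈ 53.50%.
So the price increased by 53.50%.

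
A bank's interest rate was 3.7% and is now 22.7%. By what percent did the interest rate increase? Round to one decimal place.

513.5%

The change is 22.7 − 3.7 = 19.0 percentage points.
Relative to the original 3.7%, that is 19.0 ÷ 3.7 ≈ 513.5%.
So the interest rate rose by 513.5%.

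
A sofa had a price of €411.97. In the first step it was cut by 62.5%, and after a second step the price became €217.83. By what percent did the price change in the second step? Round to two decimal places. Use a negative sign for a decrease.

41.00%

After the first step: €411.97 × 0.375 = €154.48875.
Second-step multiplier: €217.83 ÷ €154.48875 ≈ 1.410006.
That is a change of 41.00%.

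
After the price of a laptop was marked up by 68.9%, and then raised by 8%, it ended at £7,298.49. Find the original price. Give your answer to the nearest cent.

Undoing the 8% increase: £7,298.49 ÷ 1.08 ≈ £6757.861111.
Undoing the 68.9% increase: £6757.861111 ÷ 1.689 ≈ £4,001.10.

£4,001.10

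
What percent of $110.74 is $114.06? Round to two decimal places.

103.00%

$114.06 ÷ $110.74 ≈ 103.00%.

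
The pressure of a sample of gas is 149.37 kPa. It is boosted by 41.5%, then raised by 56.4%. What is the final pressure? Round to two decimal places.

330.56 kPa

Each change multiplies by a factor: 1.415 × 1.564 = 2.21306.
149.37 × 2.21306 = 330.5647722 ≈ 330.56.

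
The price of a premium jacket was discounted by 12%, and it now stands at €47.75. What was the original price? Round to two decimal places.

The overall multiplier applied was 0.88.
So the original price was €47.75 ÷ 0.88 ≈ €54.26.

€54.26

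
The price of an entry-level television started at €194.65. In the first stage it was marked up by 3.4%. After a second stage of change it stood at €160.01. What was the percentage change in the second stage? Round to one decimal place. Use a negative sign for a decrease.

-20.5%

After the first stage: €194.65 × 1.034 = €201.2681.
Second-stage multiplier: €160.01 ÷ €201.2681 ≈ 0.79501.
That is a change of -20.5%.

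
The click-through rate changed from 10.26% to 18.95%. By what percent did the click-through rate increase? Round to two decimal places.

84.70%

The change is 18.95 − 10.26 = 8.69 percentage points.
Relative to the original 10.26%, that is 8.69 ÷ 10.26 ≈ 84.70%.
So the click-through rate rose by 84.70%.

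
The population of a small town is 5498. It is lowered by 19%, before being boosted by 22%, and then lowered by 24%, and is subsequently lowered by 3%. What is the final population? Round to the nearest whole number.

4005

Each change multiplies by a factor: 0.81 × 1.22 × 0.76 × 0.97 = 0.72850104.
5498 × 0.72850104 = 4005.29871792 ≈ 4005.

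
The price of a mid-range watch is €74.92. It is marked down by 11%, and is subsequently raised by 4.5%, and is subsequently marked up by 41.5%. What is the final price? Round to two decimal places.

€98.60

Each change multiplies by a factor: 0.89 × 1.045 × 1.415 = 1.31602075.
€74.92 × 1.31602075 = €98.59627459 ≈ €98.60.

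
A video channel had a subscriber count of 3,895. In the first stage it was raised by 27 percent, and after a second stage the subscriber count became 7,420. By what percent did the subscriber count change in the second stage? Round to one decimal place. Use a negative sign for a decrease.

50.0%

After the first stage: 3,895 × 1.27 = 4946.65.
Second-stage multiplier: 7,420 ÷ 4946.65 ≈ 1.50001.
That is a change of 50.0%.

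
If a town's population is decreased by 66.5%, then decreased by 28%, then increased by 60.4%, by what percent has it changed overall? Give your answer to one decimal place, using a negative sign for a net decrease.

-61.3%

A 66.5% decrease multiplies by 0.335.
Then a 28% decrease: 0.335 × 0.72 = 0.2412.
Then a 60.4% increase: 0.2412 × 1.604 = 0.3868848.
Overall factor 0.3868848, i.e. -61.3%.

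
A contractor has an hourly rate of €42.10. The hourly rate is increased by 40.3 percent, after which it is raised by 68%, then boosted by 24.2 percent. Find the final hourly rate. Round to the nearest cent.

€123.25

After the 40.3% increase: €42.10 × 1.403 = €59.0663.
68% increase: €59.0663 × 1.68 = €99.231384.
Apply the 24.2% increase: €99.231384 × 1.242 = €123.245378928 ≈ €123.25.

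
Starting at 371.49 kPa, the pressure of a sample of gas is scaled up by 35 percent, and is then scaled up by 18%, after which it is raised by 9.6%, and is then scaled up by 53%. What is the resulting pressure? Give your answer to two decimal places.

992.35 kPa

Apply the 35% increase: 371.49 × 1.35 = 501.5115.
After the 18% increase: 501.5115 × 1.18 = 591.78357.
Apply the 9.6% increase: 591.78357 × 1.096 = 648.59479272.
After the 53% increase: 648.59479272 × 1.53 = 992.3500328616 ≈ 992.35.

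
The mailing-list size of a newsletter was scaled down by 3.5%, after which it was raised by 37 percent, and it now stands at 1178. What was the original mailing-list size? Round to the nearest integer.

Undoing the 37% increase: 1178 ÷ 1.37 ≈ 859.854015.
Undoing the 3.5% decrease: 859.854015 ÷ 0.965 ≈ 891.

891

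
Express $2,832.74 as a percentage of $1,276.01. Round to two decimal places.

222.00%

$2,832.74 ÷ $1,276.01 ≈ 222.00%.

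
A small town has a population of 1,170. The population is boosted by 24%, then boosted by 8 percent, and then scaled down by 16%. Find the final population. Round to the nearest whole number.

Apply the 24% increase: 1,170 × 1.24 = 1450.8.
Apply the 8% increase: 1450.8 × 1.08 = 1566.864.
16% decrease: 1566.864 × 0.84 = 1316.16576 ≈ 1,316.

1,316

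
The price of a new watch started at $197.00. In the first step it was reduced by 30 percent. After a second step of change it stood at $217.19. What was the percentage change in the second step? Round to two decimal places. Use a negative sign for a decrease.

57.50%

After the first step: $197.00 × 0.7 = $137.9.
Second-step multiplier: $217.19 ÷ $137.9 ≈ 1.574982.
That is a change of 57.50%.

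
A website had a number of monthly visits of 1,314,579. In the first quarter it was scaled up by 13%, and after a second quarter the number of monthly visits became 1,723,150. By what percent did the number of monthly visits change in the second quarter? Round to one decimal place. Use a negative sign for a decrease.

After the first quarter: 1,314,579 × 1.13 = 1485474.27.
Second-quarter multiplier: 1,723,150 ÷ 1485474.27 ≈ 1.16.
That is a change of 16.0%.

16.0%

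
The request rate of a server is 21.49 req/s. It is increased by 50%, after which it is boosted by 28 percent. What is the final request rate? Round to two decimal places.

After the 50% increase: 21.49 × 1.5 = 32.235.
After the 28% increase: 32.235 × 1.28 = 41.2608 ≈ 41.26.

41.26 req/s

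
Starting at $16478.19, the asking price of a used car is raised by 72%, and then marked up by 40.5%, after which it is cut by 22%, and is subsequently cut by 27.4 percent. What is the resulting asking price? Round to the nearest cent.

Each change multiplies by a factor: 1.72 × 1.405 × 0.78 × 0.726 = 1.368472248.
$16478.19 × 1.368472248 = $22549.94571227112 ≈ $22549.95.

$22549.95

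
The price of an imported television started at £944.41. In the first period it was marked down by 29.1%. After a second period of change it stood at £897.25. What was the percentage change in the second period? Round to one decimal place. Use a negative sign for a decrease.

After the first period: £944.41 × 0.709 = £669.58669.
Second-period multiplier: £897.25 ÷ £669.58669 ≈ 1.34001.
That is a change of 34.0%.

34.0%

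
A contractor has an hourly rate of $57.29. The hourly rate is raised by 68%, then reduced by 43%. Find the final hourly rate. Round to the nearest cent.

$54.86

Apply the 68% increase: $57.29 × 1.68 = $96.2472.
43% decrease: $96.2472 × 0.57 = $54.860904 ≈ $54.86.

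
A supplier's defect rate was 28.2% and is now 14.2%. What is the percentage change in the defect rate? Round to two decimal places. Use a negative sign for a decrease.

-49.65%

The change is 14.2 − 28.2 = -14.0 percentage points.
Relative to the original 28.2%, that is -14.0 ÷ 28.2 ≈ -49.65%.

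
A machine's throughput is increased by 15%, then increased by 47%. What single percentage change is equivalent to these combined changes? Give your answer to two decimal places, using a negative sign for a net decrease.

69.05%

A 15% increase multiplies by 1.15.
Then a 47% increase: 1.15 × 1.47 = 1.6905.
Overall factor 1.6905, i.e. 69.05%.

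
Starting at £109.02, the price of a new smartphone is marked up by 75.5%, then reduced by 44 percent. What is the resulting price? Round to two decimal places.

£107.14

Each change multiplies by a factor: 1.755 × 0.56 = 0.9828.
£109.02 × 0.9828 = £107.144856 ≈ £107.14.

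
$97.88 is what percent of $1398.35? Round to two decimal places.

7.00%

$97.88 ÷ $1398.35 ≈ 7.00%.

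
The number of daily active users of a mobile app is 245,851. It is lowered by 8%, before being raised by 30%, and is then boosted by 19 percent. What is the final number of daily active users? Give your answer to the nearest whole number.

349,905

8% decrease: 245,851 × 0.92 = 226182.92.
30% increase: 226182.92 × 1.3 = 294037.796.
After the 19% increase: 294037.796 × 1.19 = 349904.97724 ≈ 349,905.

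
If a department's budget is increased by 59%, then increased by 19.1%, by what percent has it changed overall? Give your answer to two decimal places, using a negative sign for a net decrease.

89.37%

The combined multiplier is 1.59 × 1.191 = 1.89369.
That corresponds to an increase of 89.37%.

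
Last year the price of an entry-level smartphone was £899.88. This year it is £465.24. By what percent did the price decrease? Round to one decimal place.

Change: £465.24 − £899.88 = -£434.64.
Relative to the original: -£434.64 ÷ £899.88 ≈ -48.3%.
So the price decreased by 48.3%.

48.3%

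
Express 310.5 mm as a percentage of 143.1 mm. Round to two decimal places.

310.5 mm ÷ 143.1 mm ≈ 216.98%.

216.98%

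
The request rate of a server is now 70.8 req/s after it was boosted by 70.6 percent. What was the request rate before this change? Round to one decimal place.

41.5 req/s

The overall multiplier applied was 1.706.
So the original request rate was 70.8 ÷ 1.706 ≈ 41.5 req/s.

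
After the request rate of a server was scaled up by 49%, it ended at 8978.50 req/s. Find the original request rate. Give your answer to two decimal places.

The overall multiplier applied was 1.49.
So the original request rate was 8978.50 ÷ 1.49 ≈ 6025.84 req/s.

6025.84 req/s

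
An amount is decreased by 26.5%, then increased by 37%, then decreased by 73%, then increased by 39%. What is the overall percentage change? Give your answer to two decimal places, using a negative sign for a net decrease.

The combined multiplier is 0.735 × 1.37 × 0.27 × 1.39 = 0.377908335.
That corresponds to a decrease of 62.21%.

-62.21%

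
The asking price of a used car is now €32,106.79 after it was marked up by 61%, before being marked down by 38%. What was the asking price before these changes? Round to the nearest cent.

€32,164.69

Undoing the 38% decrease: €32,106.79 ÷ 0.62 ≈ €51785.145161.
Undoing the 61% increase: €51785.145161 ÷ 1.61 ≈ €32,164.69.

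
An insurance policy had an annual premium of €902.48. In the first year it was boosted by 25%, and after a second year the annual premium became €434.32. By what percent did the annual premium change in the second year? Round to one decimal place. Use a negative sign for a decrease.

After the first year: €902.48 × 1.25 = €1128.1.
Second-year multiplier: €434.32 ÷ €1128.1 ≈ 0.385.
That is a change of -61.5%.

-61.5%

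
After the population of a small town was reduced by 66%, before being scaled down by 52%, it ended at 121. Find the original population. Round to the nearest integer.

741

The overall multiplier applied was 0.34 × 0.48 = 0.1632.
So the original population was 121 ÷ 0.1632 ≈ 741.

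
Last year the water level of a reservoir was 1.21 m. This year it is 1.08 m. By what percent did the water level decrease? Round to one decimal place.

10.7%

Change: 1.08 − 1.21 = -0.13.
Relative to the original: -0.13 ÷ 1.21 ≈ -10.7%.
So the water level decreased by 10.7%.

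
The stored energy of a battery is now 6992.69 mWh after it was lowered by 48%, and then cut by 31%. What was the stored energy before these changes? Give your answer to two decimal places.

19489.10 mWh

Undoing the 31% decrease: 6992.69 ÷ 0.69 ≈ 10134.333333.
Undoing the 48% decrease: 10134.333333 ÷ 0.52 ≈ 19489.10 mWh.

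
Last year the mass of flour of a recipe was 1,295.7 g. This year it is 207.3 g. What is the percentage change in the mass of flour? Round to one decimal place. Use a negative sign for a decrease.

-84.0%

Change: 207.3 − 1,295.7 = -1,088.4.
Relative to the original: -1,088.4 ÷ 1,295.7 ≈ -84.0%.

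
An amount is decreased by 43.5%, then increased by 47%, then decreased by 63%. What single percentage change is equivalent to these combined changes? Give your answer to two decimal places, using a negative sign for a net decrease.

A 43.5% decrease multiplies by 0.565.
Then a 47% increase: 0.565 × 1.47 = 0.83055.
Then a 63% decrease: 0.83055 × 0.37 = 0.3073035.
Overall factor 0.3073035, i.e. -69.27%.

-69.27%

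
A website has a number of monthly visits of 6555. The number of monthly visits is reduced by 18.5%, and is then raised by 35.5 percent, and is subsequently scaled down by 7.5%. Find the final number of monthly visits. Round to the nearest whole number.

6696

18.5% decrease: 6555 × 0.815 = 5342.325.
Apply the 35.5% increase: 5342.325 × 1.355 = 7238.850375.
Apply the 7.5% decrease: 7238.850375 × 0.925 = 6695.936596875 ≈ 6696.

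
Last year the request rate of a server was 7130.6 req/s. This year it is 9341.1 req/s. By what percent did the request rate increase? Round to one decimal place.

31.0%

Change: 9341.1 − 7130.6 = 2210.5.
Relative to the original: 2210.5 ÷ 7130.6 ≈ 31.0%.
So the request rate increased by 31.0%.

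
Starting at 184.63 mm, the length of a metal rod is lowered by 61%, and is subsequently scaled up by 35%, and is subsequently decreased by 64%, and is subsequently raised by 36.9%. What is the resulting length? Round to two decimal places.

47.91 mm

After the 61% decrease: 184.63 × 0.39 = 72.0057.
35% increase: 72.0057 × 1.35 = 97.207695.
After the 64% decrease: 97.207695 × 0.36 = 34.9947702.
Apply the 36.9% increase: 34.9947702 × 1.369 = 47.9078404038 ≈ 47.91.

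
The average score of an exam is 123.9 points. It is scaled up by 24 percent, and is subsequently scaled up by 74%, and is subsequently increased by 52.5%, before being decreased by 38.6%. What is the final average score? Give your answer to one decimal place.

250.3 points

Apply the 24% increase: 123.9 × 1.24 = 153.636.
74% increase: 153.636 × 1.74 = 267.32664.
Apply the 52.5% increase: 267.32664 × 1.525 = 407.673126.
Apply the 38.6% decrease: 407.673126 × 0.614 = 250.311299364 ≈ 250.3.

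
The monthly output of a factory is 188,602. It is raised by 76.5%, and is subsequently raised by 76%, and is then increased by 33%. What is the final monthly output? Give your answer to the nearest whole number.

76.5% increase: 188,602 × 1.765 = 332882.53.
76% increase: 332882.53 × 1.76 = 585873.2528.
Apply the 33% increase: 585873.2528 × 1.33 = 779211.426224 ≈ 779,211.

779,211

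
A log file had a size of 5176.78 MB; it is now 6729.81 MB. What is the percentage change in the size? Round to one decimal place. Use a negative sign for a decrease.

30.0%

Change: 6729.81 − 5176.78 = 1553.03.
Relative to the original: 1553.03 ÷ 5176.78 ≈ 30.0%.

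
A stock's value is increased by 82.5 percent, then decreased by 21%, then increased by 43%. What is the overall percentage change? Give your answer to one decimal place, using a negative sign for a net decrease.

106.2%

An 82.5% increase multiplies by 1.825.
Then a 21% decrease: 1.825 × 0.79 = 1.44175.
Then a 43% increase: 1.44175 × 1.43 = 2.0617025.
Overall factor 2.0617025, i.e. 106.2%.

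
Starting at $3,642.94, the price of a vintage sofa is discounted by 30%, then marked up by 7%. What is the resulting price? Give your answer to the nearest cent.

30% decrease: $3,642.94 × 0.7 = $2550.058.
7% increase: $2550.058 × 1.07 = $2728.56206 ≈ $2,728.56.

$2,728.56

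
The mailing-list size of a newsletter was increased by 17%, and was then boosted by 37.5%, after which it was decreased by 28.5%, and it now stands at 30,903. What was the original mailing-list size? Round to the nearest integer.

Undoing the 28.5% decrease: 30,903 ÷ 0.715 ≈ 43220.979021.
Undoing the 37.5% increase: 43220.979021 ÷ 1.375 = 31433.439288.
Undoing the 17% increase: 31433.439288 ÷ 1.17 ≈ 26,866.

26,866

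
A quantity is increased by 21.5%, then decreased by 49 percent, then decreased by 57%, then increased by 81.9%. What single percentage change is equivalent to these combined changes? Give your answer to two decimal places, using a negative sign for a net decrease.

-51.53%

A 21.5% increase multiplies by 1.215.
Then a 49% decrease: 1.215 × 0.51 = 0.61965.
Then a 57% decrease: 0.61965 × 0.43 = 0.2664495.
Then an 81.9% increase: 0.2664495 × 1.819 = 0.4846716405.
Overall factor 0.4846716405, i.e. -51.53%.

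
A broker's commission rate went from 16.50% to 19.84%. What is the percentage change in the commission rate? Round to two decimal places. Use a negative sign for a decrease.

20.24%

The change is 19.84 − 16.50 = 3.34 percentage points.
Relative to the original 16.50%, that is 3.34 ÷ 16.50 ≈ 20.24%.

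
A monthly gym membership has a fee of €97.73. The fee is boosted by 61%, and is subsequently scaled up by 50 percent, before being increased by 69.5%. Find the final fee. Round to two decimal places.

Each change multiplies by a factor: 1.61 × 1.5 × 1.695 = 4.093425.
€97.73 × 4.093425 = €400.05042525 ≈ €400.05.

€400.05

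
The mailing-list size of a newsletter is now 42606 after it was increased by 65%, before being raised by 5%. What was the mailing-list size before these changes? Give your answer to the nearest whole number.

Undoing the 5% increase: 42606 ÷ 1.05 ≈ 40577.142857.
Undoing the 65% increase: 40577.142857 ÷ 1.65 ≈ 24592.

24592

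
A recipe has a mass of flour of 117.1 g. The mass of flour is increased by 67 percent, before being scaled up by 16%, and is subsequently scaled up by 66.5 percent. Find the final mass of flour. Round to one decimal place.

67% increase: 117.1 × 1.67 = 195.557.
Apply the 16% increase: 195.557 × 1.16 = 226.84612.
After the 66.5% increase: 226.84612 × 1.665 = 377.6987898 ≈ 377.7.

377.7 g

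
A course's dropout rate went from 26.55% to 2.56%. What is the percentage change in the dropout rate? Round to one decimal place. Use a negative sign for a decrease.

The change is 2.56 − 26.55 = -23.99 percentage points.
Relative to the original 26.55%, that is -23.99 ÷ 26.55 ≈ -90.4%.

-90.4%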